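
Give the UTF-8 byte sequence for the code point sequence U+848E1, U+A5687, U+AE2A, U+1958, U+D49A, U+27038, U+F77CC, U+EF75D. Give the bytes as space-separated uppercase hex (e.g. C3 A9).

F2 84 A3 A1 F2 A5 9A 87 EA B8 AA E1 A5 98 ED 92 9A F0 A7 80 B8 F3 B7 9F 8C F3 AF 9D 9D

U+848E1: 4-byte form → F2 84 A3 A1.
U+A5687: 4-byte form → F2 A5 9A 87.
U+AE2A: 3-byte form → EA B8 AA.
U+1958: 3-byte form → E1 A5 98.
U+D49A: 3-byte form → ED 92 9A.
U+27038: 4-byte form → F0 A7 80 B8.
U+F77CC: 4-byte form → F3 B7 9F 8C.
U+EF75D: 4-byte form → F3 AF 9D 9D.
Concatenated (29 bytes): F2 84 A3 A1 F2 A5 9A 87 EA B8 AA E1 A5 98 ED 92 9A F0 A7 80 B8 F3 B7 9F 8C F3 AF 9D 9D.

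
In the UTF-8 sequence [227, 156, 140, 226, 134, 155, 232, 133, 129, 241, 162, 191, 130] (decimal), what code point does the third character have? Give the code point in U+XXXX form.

Offset 0: leading byte 0xE3 = 11100011 → 3-byte char #1 = E3 9C 8C.
Offset 3: leading byte 0xE2 = 11100010 → 3-byte char #2 = E2 86 9B.
Offset 6: leading byte 0xE8 = 11101000 → 3-byte char #3 = E8 85 81.
Leading byte 0xE8 = 11101000 matches 1110xxxx → 3-byte sequence.
Byte 1: 0xE8 = 11101000, payload 1000 (4 bits).
Byte 2: 0x85 = 10000101 (10xxxxxx ✓), payload 000101.
Byte 3: 0x81 = 10000001 (10xxxxxx ✓), payload 000001.
Concatenate: 1000000101000001 = 0x8141 (16 bits → U+8141).

U+8141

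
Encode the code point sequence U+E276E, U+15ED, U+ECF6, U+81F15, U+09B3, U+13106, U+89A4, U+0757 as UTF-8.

F3 A2 9D AE E1 97 AD EE B3 B6 F2 81 BC 95 E0 A6 B3 F0 93 84 86 E8 A6 A4 DD 97

U+E276E: 4-byte form → F3 A2 9D AE.
U+15ED: 3-byte form → E1 97 AD.
U+ECF6: 3-byte form → EE B3 B6.
U+81F15: 4-byte form → F2 81 BC 95.
U+09B3: 3-byte form → E0 A6 B3.
U+13106: 4-byte form → F0 93 84 86.
U+89A4: 3-byte form → E8 A6 A4.
U+0757: 2-byte form → DD 97.
Concatenated (26 bytes): F3 A2 9D AE E1 97 AD EE B3 B6 F2 81 BC 95 E0 A6 B3 F0 93 84 86 E8 A6 A4 DD 97.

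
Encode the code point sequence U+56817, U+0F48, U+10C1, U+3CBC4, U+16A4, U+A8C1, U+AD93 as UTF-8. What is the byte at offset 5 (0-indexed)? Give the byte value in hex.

0xBD

U+56817 → 4-byte form F1 96 A0 97 at offsets 0–3.
U+0F48 → 3-byte form E0 BD 88 at offsets 4–6.
Offset 5 falls in char 2's range; it's byte 2 of E0 BD 88 = 0xBD.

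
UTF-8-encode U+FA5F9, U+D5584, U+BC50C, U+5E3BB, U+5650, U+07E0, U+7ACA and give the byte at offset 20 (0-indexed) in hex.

U+FA5F9 → 4-byte form F3 BA 97 B9 at offsets 0–3.
U+D5584 → 4-byte form F3 95 96 84 at offsets 4–7.
U+BC50C → 4-byte form F2 BC 94 8C at offsets 8–11.
U+5E3BB → 4-byte form F1 9E 8E BB at offsets 12–15.
U+5650 → 3-byte form E5 99 90 at offsets 16–18.
U+07E0 → 2-byte form DF A0 at offsets 19–20.
Offset 20 falls in char 6's range; it's byte 2 of DF A0 = 0xA0.

0xA0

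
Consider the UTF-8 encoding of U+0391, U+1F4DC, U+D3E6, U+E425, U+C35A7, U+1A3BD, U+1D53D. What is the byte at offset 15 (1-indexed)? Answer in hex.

0x96

1-indexed offset 15 is 0-indexed offset 14.
U+0391 → 2-byte form CE 91 at offsets 0–1.
U+1F4DC → 4-byte form F0 9F 93 9C at offsets 2–5.
U+D3E6 → 3-byte form ED 8F A6 at offsets 6–8.
U+E425 → 3-byte form EE 90 A5 at offsets 9–11.
U+C35A7 → 4-byte form F3 83 96 A7 at offsets 12–15.
Offset 14 falls in char 5's range; it's byte 3 of F3 83 96 A7 = 0x96.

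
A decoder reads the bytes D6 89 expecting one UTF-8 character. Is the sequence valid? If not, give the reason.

valid

Leading byte 0xD6 = 11010110 → 2-byte form.
Continuation bytes 0x89=10001001 all match 10xxxxxx.
Decoded value 0x589 is ≥ 0x80 (shortest form) and not a surrogate.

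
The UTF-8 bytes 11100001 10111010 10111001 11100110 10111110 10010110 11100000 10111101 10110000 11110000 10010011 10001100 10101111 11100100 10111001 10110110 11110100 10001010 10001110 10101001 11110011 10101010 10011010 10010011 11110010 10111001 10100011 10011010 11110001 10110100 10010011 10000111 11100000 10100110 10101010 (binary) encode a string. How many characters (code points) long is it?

Byte at offset 0: 0xE1 = 11100001 → 3-byte char (#1). Advance 3.
Byte at offset 3: 0xE6 = 11100110 → 3-byte char (#2). Advance 3.
Byte at offset 6: 0xE0 = 11100000 → 3-byte char (#3). Advance 3.
Byte at offset 9: 0xF0 = 11110000 → 4-byte char (#4). Advance 4.
Byte at offset 13: 0xE4 = 11100100 → 3-byte char (#5). Advance 3.
Byte at offset 16: 0xF4 = 11110100 → 4-byte char (#6). Advance 4.
Byte at offset 20: 0xF3 = 11110011 → 4-byte char (#7). Advance 4.
Byte at offset 24: 0xF2 = 11110010 → 4-byte char (#8). Advance 4.
Byte at offset 28: 0xF1 = 11110001 → 4-byte char (#9). Advance 4.
Byte at offset 32: 0xE0 = 11100000 → 3-byte char (#10). Advance 3.
Reached end at offset 35 after 10 code points.

10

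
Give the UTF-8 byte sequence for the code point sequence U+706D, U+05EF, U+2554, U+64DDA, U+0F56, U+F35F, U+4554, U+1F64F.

E7 81 AD D7 AF E2 95 94 F1 A4 B7 9A E0 BD 96 EF 8D 9F E4 95 94 F0 9F 99 8F

U+706D: 3-byte form → E7 81 AD.
U+05EF: 2-byte form → D7 AF.
U+2554: 3-byte form → E2 95 94.
U+64DDA: 4-byte form → F1 A4 B7 9A.
U+0F56: 3-byte form → E0 BD 96.
U+F35F: 3-byte form → EF 8D 9F.
U+4554: 3-byte form → E4 95 94.
U+1F64F: 4-byte form → F0 9F 99 8F.
Concatenated (25 bytes): E7 81 AD D7 AF E2 95 94 F1 A4 B7 9A E0 BD 96 EF 8D 9F E4 95 94 F0 9F 99 8F.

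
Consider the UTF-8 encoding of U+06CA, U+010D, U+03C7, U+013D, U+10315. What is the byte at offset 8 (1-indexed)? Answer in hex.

0xBD

1-indexed offset 8 is 0-indexed offset 7.
U+06CA → 2-byte form DB 8A at offsets 0–1.
U+010D → 2-byte form C4 8D at offsets 2–3.
U+03C7 → 2-byte form CF 87 at offsets 4–5.
U+013D → 2-byte form C4 BD at offsets 6–7.
Offset 7 falls in char 4's range; it's byte 2 of C4 BD = 0xBD.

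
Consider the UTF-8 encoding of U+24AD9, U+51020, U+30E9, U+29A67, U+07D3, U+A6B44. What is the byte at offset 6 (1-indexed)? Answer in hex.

1-indexed offset 6 is 0-indexed offset 5.
U+24AD9 → 4-byte form F0 A4 AB 99 at offsets 0–3.
U+51020 → 4-byte form F1 91 80 A0 at offsets 4–7.
Offset 5 falls in char 2's range; it's byte 2 of F1 91 80 A0 = 0x91.

0x91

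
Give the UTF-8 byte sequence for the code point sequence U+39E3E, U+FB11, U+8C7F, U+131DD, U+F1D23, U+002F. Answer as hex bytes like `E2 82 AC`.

U+39E3E: 4-byte form → F0 B9 B8 BE.
U+FB11: 3-byte form → EF AC 91.
U+8C7F: 3-byte form → E8 B1 BF.
U+131DD: 4-byte form → F0 93 87 9D.
U+F1D23: 4-byte form → F3 B1 B4 A3.
U+002F: 1-byte form → 2F.
Concatenated (19 bytes): F0 B9 B8 BE EF AC 91 E8 B1 BF F0 93 87 9D F3 B1 B4 A3 2F.

F0 B9 B8 BE EF AC 91 E8 B1 BF F0 93 87 9D F3 B1 B4 A3 2F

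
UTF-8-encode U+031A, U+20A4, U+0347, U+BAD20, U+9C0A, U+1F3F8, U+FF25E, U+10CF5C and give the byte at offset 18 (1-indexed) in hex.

1-indexed offset 18 is 0-indexed offset 17.
U+031A → 2-byte form CC 9A at offsets 0–1.
U+20A4 → 3-byte form E2 82 A4 at offsets 2–4.
U+0347 → 2-byte form CD 87 at offsets 5–6.
U+BAD20 → 4-byte form F2 BA B4 A0 at offsets 7–10.
U+9C0A → 3-byte form E9 B0 8A at offsets 11–13.
U+1F3F8 → 4-byte form F0 9F 8F B8 at offsets 14–17.
Offset 17 falls in char 6's range; it's byte 4 of F0 9F 8F B8 = 0xB8.

0xB8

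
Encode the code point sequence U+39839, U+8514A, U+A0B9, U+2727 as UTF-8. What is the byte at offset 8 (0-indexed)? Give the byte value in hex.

U+39839 → 4-byte form F0 B9 A0 B9 at offsets 0–3.
U+8514A → 4-byte form F2 85 85 8A at offsets 4–7.
U+A0B9 → 3-byte form EA 82 B9 at offsets 8–10.
Offset 8 falls in char 3's range; it's byte 1 of EA 82 B9 = 0xEA.

0xEA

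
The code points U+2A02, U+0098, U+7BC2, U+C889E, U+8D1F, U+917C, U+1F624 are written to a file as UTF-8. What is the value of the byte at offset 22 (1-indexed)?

0xA4

1-indexed offset 22 is 0-indexed offset 21.
U+2A02 → 3-byte form E2 A8 82 at offsets 0–2.
U+0098 → 2-byte form C2 98 at offsets 3–4.
U+7BC2 → 3-byte form E7 AF 82 at offsets 5–7.
U+C889E → 4-byte form F3 88 A2 9E at offsets 8–11.
U+8D1F → 3-byte form E8 B4 9F at offsets 12–14.
U+917C → 3-byte form E9 85 BC at offsets 15–17.
U+1F624 → 4-byte form F0 9F 98 A4 at offsets 18–21.
Offset 21 falls in char 7's range; it's byte 4 of F0 9F 98 A4 = 0xA4.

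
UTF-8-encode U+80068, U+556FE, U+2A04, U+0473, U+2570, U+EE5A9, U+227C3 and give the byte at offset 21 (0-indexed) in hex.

U+80068 → 4-byte form F2 80 81 A8 at offsets 0–3.
U+556FE → 4-byte form F1 95 9B BE at offsets 4–7.
U+2A04 → 3-byte form E2 A8 84 at offsets 8–10.
U+0473 → 2-byte form D1 B3 at offsets 11–12.
U+2570 → 3-byte form E2 95 B0 at offsets 13–15.
U+EE5A9 → 4-byte form F3 AE 96 A9 at offsets 16–19.
U+227C3 → 4-byte form F0 A2 9F 83 at offsets 20–23.
Offset 21 falls in char 7's range; it's byte 2 of F0 A2 9F 83 = 0xA2.

0xA2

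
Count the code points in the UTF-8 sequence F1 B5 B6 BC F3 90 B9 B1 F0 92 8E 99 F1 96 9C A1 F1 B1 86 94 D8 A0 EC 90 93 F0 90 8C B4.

Byte at offset 0: 0xF1 = 11110001 → 4-byte char (#1). Advance 4.
Byte at offset 4: 0xF3 = 11110011 → 4-byte char (#2). Advance 4.
Byte at offset 8: 0xF0 = 11110000 → 4-byte char (#3). Advance 4.
Byte at offset 12: 0xF1 = 11110001 → 4-byte char (#4). Advance 4.
Byte at offset 16: 0xF1 = 11110001 → 4-byte char (#5). Advance 4.
Byte at offset 20: 0xD8 = 11011000 → 2-byte char (#6). Advance 2.
Byte at offset 22: 0xEC = 11101100 → 3-byte char (#7). Advance 3.
Byte at offset 25: 0xF0 = 11110000 → 4-byte char (#8). Advance 4.
Reached end at offset 29 after 8 code points.

8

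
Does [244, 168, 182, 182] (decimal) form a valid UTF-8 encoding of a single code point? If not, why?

invalid (encodes a value above U+10FFFF)

Leading byte 0xF4 = 11110100 → 4-byte form.
Payload = 0x128DB6, which exceeds U+10FFFF, the maximum Unicode code point. (Leading bytes F5–FF, or F4 followed by ≥ 0x90, are invalid.)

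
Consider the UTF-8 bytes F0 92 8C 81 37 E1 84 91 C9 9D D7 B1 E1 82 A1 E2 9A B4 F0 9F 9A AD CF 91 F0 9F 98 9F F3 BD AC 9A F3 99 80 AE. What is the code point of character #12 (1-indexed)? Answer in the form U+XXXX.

U+D902E

Offset 0: leading byte 0xF0 = 11110000 → 4-byte char #1 = F0 92 8C 81.
Offset 4: leading byte 0x37 = 00110111 → 1-byte char #2 = 37.
Offset 5: leading byte 0xE1 = 11100001 → 3-byte char #3 = E1 84 91.
Offset 8: leading byte 0xC9 = 11001001 → 2-byte char #4 = C9 9D.
Offset 10: leading byte 0xD7 = 11010111 → 2-byte char #5 = D7 B1.
Offset 12: leading byte 0xE1 = 11100001 → 3-byte char #6 = E1 82 A1.
Offset 15: leading byte 0xE2 = 11100010 → 3-byte char #7 = E2 9A B4.
Offset 18: leading byte 0xF0 = 11110000 → 4-byte char #8 = F0 9F 9A AD.
Offset 22: leading byte 0xCF = 11001111 → 2-byte char #9 = CF 91.
Offset 24: leading byte 0xF0 = 11110000 → 4-byte char #10 = F0 9F 98 9F.
Offset 28: leading byte 0xF3 = 11110011 → 4-byte char #11 = F3 BD AC 9A.
Offset 32: leading byte 0xF3 = 11110011 → 4-byte char #12 = F3 99 80 AE.
Leading byte 0xF3 = 11110011 matches 11110xxx → 4-byte sequence.
Byte 1: 0xF3 = 11110011, payload 011 (3 bits).
Byte 2: 0x99 = 10011001 (10xxxxxx ✓), payload 011001.
Byte 3: 0x80 = 10000000 (10xxxxxx ✓), payload 000000.
Byte 4: 0xAE = 10101110 (10xxxxxx ✓), payload 101110.
Concatenate: 011011001000000101110 = 0xD902E (21 bits → U+D902E).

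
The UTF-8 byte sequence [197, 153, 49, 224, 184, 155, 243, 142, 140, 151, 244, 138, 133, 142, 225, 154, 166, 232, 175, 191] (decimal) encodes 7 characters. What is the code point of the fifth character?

Offset 0: leading byte 0xC5 = 11000101 → 2-byte char #1 = C5 99.
Offset 2: leading byte 0x31 = 00110001 → 1-byte char #2 = 31.
Offset 3: leading byte 0xE0 = 11100000 → 3-byte char #3 = E0 B8 9B.
Offset 6: leading byte 0xF3 = 11110011 → 4-byte char #4 = F3 8E 8C 97.
Offset 10: leading byte 0xF4 = 11110100 → 4-byte char #5 = F4 8A 85 8E.
Leading byte 0xF4 = 11110100 matches 11110xxx → 4-byte sequence.
Byte 1: 0xF4 = 11110100, payload 100 (3 bits).
Byte 2: 0x8A = 10001010 (10xxxxxx ✓), payload 001010.
Byte 3: 0x85 = 10000101 (10xxxxxx ✓), payload 000101.
Byte 4: 0x8E = 10001110 (10xxxxxx ✓), payload 001110.
Concatenate: 100001010000101001110 = 0x10A14E (21 bits → U+10A14E).

U+10A14E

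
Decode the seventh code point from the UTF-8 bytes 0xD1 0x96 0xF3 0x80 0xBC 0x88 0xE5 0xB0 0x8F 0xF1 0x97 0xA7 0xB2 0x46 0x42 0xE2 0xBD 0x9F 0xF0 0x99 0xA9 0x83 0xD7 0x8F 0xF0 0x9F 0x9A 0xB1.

U+2F5F

Offset 0: leading byte 0xD1 = 11010001 → 2-byte char #1 = D1 96.
Offset 2: leading byte 0xF3 = 11110011 → 4-byte char #2 = F3 80 BC 88.
Offset 6: leading byte 0xE5 = 11100101 → 3-byte char #3 = E5 B0 8F.
Offset 9: leading byte 0xF1 = 11110001 → 4-byte char #4 = F1 97 A7 B2.
Offset 13: leading byte 0x46 = 01000110 → 1-byte char #5 = 46.
Offset 14: leading byte 0x42 = 01000010 → 1-byte char #6 = 42.
Offset 15: leading byte 0xE2 = 11100010 → 3-byte char #7 = E2 BD 9F.
Leading byte 0xE2 = 11100010 matches 1110xxxx → 3-byte sequence.
Byte 1: 0xE2 = 11100010, payload 0010 (4 bits).
Byte 2: 0xBD = 10111101 (10xxxxxx ✓), payload 111101.
Byte 3: 0x9F = 10011111 (10xxxxxx ✓), payload 011111.
Concatenate: 0010111101011111 = 0x2F5F (16 bits → U+2F5F).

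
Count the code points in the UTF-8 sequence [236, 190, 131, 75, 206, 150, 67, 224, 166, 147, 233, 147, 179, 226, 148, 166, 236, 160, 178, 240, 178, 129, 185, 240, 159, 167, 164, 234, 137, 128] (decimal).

Byte at offset 0: 0xEC = 11101100 → 3-byte char (#1). Advance 3.
Byte at offset 3: 0x4B = 01001011 → 1-byte char (#2). Advance 1.
Byte at offset 4: 0xCE = 11001110 → 2-byte char (#3). Advance 2.
Byte at offset 6: 0x43 = 01000011 → 1-byte char (#4). Advance 1.
Byte at offset 7: 0xE0 = 11100000 → 3-byte char (#5). Advance 3.
Byte at offset 10: 0xE9 = 11101001 → 3-byte char (#6). Advance 3.
Byte at offset 13: 0xE2 = 11100010 → 3-byte char (#7). Advance 3.
Byte at offset 16: 0xEC = 11101100 → 3-byte char (#8). Advance 3.
Byte at offset 19: 0xF0 = 11110000 → 4-byte char (#9). Advance 4.
Byte at offset 23: 0xF0 = 11110000 → 4-byte char (#10). Advance 4.
Byte at offset 27: 0xEA = 11101010 → 3-byte char (#11). Advance 3.
Reached end at offset 30 after 11 code points.

11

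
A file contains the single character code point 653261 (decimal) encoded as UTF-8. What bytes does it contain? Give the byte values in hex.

U+9F7CD = 0x9F7CD = 653261 decimal. In range U+10000–U+10FFFF → 4-byte form: 11110xxx 10xxxxxx 10xxxxxx 10xxxxxx.
Binary (21 bits): 010011111011111001101.
Split 3+6+6+6: 010 | 011111 | 011111 | 001101.
Byte 1: 11110010 = 0xF2.
Byte 2: 10011111 = 0x9F.
Byte 3: 10011111 = 0x9F.
Byte 4: 10001101 = 0x8D.

F2 9F 9F 8D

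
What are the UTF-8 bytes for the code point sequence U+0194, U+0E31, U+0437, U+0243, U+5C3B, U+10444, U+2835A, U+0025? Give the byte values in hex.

C6 94 E0 B8 B1 D0 B7 C9 83 E5 B0 BB F0 90 91 84 F0 A8 8D 9A 25

U+0194: 2-byte form → C6 94.
U+0E31: 3-byte form → E0 B8 B1.
U+0437: 2-byte form → D0 B7.
U+0243: 2-byte form → C9 83.
U+5C3B: 3-byte form → E5 B0 BB.
U+10444: 4-byte form → F0 90 91 84.
U+2835A: 4-byte form → F0 A8 8D 9A.
U+0025: 1-byte form → 25.
Concatenated (21 bytes): C6 94 E0 B8 B1 D0 B7 C9 83 E5 B0 BB F0 90 91 84 F0 A8 8D 9A 25.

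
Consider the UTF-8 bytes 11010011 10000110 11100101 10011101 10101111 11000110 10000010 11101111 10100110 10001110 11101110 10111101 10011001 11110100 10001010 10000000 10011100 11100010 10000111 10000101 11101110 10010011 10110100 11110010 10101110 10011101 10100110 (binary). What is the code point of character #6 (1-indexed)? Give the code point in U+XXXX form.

Offset 0: leading byte 0xD3 = 11010011 → 2-byte char #1 = D3 86.
Offset 2: leading byte 0xE5 = 11100101 → 3-byte char #2 = E5 9D AF.
Offset 5: leading byte 0xC6 = 11000110 → 2-byte char #3 = C6 82.
Offset 7: leading byte 0xEF = 11101111 → 3-byte char #4 = EF A6 8E.
Offset 10: leading byte 0xEE = 11101110 → 3-byte char #5 = EE BD 99.
Offset 13: leading byte 0xF4 = 11110100 → 4-byte char #6 = F4 8A 80 9C.
Leading byte 0xF4 = 11110100 matches 11110xxx → 4-byte sequence.
Byte 1: 0xF4 = 11110100, payload 100 (3 bits).
Byte 2: 0x8A = 10001010 (10xxxxxx ✓), payload 001010.
Byte 3: 0x80 = 10000000 (10xxxxxx ✓), payload 000000.
Byte 4: 0x9C = 10011100 (10xxxxxx ✓), payload 011100.
Concatenate: 100001010000000011100 = 0x10A01C (21 bits → U+10A01C).

U+10A01C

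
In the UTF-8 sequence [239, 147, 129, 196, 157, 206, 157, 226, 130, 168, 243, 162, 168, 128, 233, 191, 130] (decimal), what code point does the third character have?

Offset 0: leading byte 0xEF = 11101111 → 3-byte char #1 = EF 93 81.
Offset 3: leading byte 0xC4 = 11000100 → 2-byte char #2 = C4 9D.
Offset 5: leading byte 0xCE = 11001110 → 2-byte char #3 = CE 9D.
Leading byte 0xCE = 11001110 matches 110xxxxx → 2-byte sequence.
Byte 1: 0xCE = 11001110, payload 01110 (5 bits).
Byte 2: 0x9D = 10011101 (10xxxxxx ✓), payload 011101.
Concatenate: 01110011101 = 0x39D (11 bits → U+039D).

U+039D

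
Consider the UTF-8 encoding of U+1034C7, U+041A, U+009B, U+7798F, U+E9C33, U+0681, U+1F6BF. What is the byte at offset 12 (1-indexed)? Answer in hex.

1-indexed offset 12 is 0-indexed offset 11.
U+1034C7 → 4-byte form F4 83 93 87 at offsets 0–3.
U+041A → 2-byte form D0 9A at offsets 4–5.
U+009B → 2-byte form C2 9B at offsets 6–7.
U+7798F → 4-byte form F1 B7 A6 8F at offsets 8–11.
Offset 11 falls in char 4's range; it's byte 4 of F1 B7 A6 8F = 0x8F.

0x8F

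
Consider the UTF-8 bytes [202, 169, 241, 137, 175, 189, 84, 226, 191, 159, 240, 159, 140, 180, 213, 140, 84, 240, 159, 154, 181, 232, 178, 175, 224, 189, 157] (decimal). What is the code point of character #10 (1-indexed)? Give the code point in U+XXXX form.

Offset 0: leading byte 0xCA = 11001010 → 2-byte char #1 = CA A9.
Offset 2: leading byte 0xF1 = 11110001 → 4-byte char #2 = F1 89 AF BD.
Offset 6: leading byte 0x54 = 01010100 → 1-byte char #3 = 54.
Offset 7: leading byte 0xE2 = 11100010 → 3-byte char #4 = E2 BF 9F.
Offset 10: leading byte 0xF0 = 11110000 → 4-byte char #5 = F0 9F 8C B4.
Offset 14: leading byte 0xD5 = 11010101 → 2-byte char #6 = D5 8C.
Offset 16: leading byte 0x54 = 01010100 → 1-byte char #7 = 54.
Offset 17: leading byte 0xF0 = 11110000 → 4-byte char #8 = F0 9F 9A B5.
Offset 21: leading byte 0xE8 = 11101000 → 3-byte char #9 = E8 B2 AF.
Offset 24: leading byte 0xE0 = 11100000 → 3-byte char #10 = E0 BD 9D.
Leading byte 0xE0 = 11100000 matches 1110xxxx → 3-byte sequence.
Byte 1: 0xE0 = 11100000, payload 0000 (4 bits).
Byte 2: 0xBD = 10111101 (10xxxxxx ✓), payload 111101.
Byte 3: 0x9D = 10011101 (10xxxxxx ✓), payload 011101.
Concatenate: 0000111101011101 = 0xF5D (16 bits → U+0F5D).

U+0F5D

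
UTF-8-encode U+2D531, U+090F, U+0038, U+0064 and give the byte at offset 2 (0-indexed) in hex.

0x94

U+2D531 → 4-byte form F0 AD 94 B1 at offsets 0–3.
Offset 2 falls in char 1's range; it's byte 3 of F0 AD 94 B1 = 0x94.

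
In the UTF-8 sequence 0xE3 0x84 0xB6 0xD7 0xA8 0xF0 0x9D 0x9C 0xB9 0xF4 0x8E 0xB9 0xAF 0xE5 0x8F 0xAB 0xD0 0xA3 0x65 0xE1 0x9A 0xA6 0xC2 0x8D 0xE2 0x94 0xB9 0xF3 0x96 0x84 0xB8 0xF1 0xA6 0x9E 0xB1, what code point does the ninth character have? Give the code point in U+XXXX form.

Offset 0: leading byte 0xE3 = 11100011 → 3-byte char #1 = E3 84 B6.
Offset 3: leading byte 0xD7 = 11010111 → 2-byte char #2 = D7 A8.
Offset 5: leading byte 0xF0 = 11110000 → 4-byte char #3 = F0 9D 9C B9.
Offset 9: leading byte 0xF4 = 11110100 → 4-byte char #4 = F4 8E B9 AF.
Offset 13: leading byte 0xE5 = 11100101 → 3-byte char #5 = E5 8F AB.
Offset 16: leading byte 0xD0 = 11010000 → 2-byte char #6 = D0 A3.
Offset 18: leading byte 0x65 = 01100101 → 1-byte char #7 = 65.
Offset 19: leading byte 0xE1 = 11100001 → 3-byte char #8 = E1 9A A6.
Offset 22: leading byte 0xC2 = 11000010 → 2-byte char #9 = C2 8D.
Leading byte 0xC2 = 11000010 matches 110xxxxx → 2-byte sequence.
Byte 1: 0xC2 = 11000010, payload 00010 (5 bits).
Byte 2: 0x8D = 10001101 (10xxxxxx ✓), payload 001101.
Concatenate: 00010001101 = 0x8D (11 bits → U+008D).

U+008D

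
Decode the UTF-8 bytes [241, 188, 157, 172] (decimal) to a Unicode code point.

Leading byte 0xF1 = 11110001 matches 11110xxx → 4-byte sequence.
Byte 1: 0xF1 = 11110001, payload 001 (3 bits).
Byte 2: 0xBC = 10111100 (10xxxxxx ✓), payload 111100.
Byte 3: 0x9D = 10011101 (10xxxxxx ✓), payload 011101.
Byte 4: 0xAC = 10101100 (10xxxxxx ✓), payload 101100.
Concatenate: 001111100011101101100 = 0x7C76C (21 bits → U+7C76C).

U+7C76C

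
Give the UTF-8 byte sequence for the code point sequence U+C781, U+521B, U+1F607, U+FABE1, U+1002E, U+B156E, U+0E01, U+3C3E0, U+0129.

EC 9E 81 E5 88 9B F0 9F 98 87 F3 BA AF A1 F0 90 80 AE F2 B1 95 AE E0 B8 81 F0 BC 8F A0 C4 A9

U+C781: 3-byte form → EC 9E 81.
U+521B: 3-byte form → E5 88 9B.
U+1F607: 4-byte form → F0 9F 98 87.
U+FABE1: 4-byte form → F3 BA AF A1.
U+1002E: 4-byte form → F0 90 80 AE.
U+B156E: 4-byte form → F2 B1 95 AE.
U+0E01: 3-byte form → E0 B8 81.
U+3C3E0: 4-byte form → F0 BC 8F A0.
U+0129: 2-byte form → C4 A9.
Concatenated (31 bytes): EC 9E 81 E5 88 9B F0 9F 98 87 F3 BA AF A1 F0 90 80 AE F2 B1 95 AE E0 B8 81 F0 BC 8F A0 C4 A9.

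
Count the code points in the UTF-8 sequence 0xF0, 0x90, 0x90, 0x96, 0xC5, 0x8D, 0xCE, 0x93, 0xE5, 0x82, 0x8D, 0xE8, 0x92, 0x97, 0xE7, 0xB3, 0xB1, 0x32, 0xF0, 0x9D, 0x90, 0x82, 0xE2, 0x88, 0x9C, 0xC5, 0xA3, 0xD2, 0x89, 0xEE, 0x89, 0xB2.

Byte at offset 0: 0xF0 = 11110000 → 4-byte char (#1). Advance 4.
Byte at offset 4: 0xC5 = 11000101 → 2-byte char (#2). Advance 2.
Byte at offset 6: 0xCE = 11001110 → 2-byte char (#3). Advance 2.
Byte at offset 8: 0xE5 = 11100101 → 3-byte char (#4). Advance 3.
Byte at offset 11: 0xE8 = 11101000 → 3-byte char (#5). Advance 3.
Byte at offset 14: 0xE7 = 11100111 → 3-byte char (#6). Advance 3.
Byte at offset 17: 0x32 = 00110010 → 1-byte char (#7). Advance 1.
Byte at offset 18: 0xF0 = 11110000 → 4-byte char (#8). Advance 4.
Byte at offset 22: 0xE2 = 11100010 → 3-byte char (#9). Advance 3.
Byte at offset 25: 0xC5 = 11000101 → 2-byte char (#10). Advance 2.
Byte at offset 27: 0xD2 = 11010010 → 2-byte char (#11). Advance 2.
Byte at offset 29: 0xEE = 11101110 → 3-byte char (#12). Advance 3.
Reached end at offset 32 after 12 code points.

12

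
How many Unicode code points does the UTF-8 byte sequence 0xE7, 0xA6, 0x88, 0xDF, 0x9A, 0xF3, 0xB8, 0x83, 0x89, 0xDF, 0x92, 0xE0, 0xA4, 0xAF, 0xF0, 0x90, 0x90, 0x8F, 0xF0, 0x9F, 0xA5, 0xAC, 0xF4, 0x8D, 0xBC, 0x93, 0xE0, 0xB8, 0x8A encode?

9

Byte at offset 0: 0xE7 = 11100111 → 3-byte char (#1). Advance 3.
Byte at offset 3: 0xDF = 11011111 → 2-byte char (#2). Advance 2.
Byte at offset 5: 0xF3 = 11110011 → 4-byte char (#3). Advance 4.
Byte at offset 9: 0xDF = 11011111 → 2-byte char (#4). Advance 2.
Byte at offset 11: 0xE0 = 11100000 → 3-byte char (#5). Advance 3.
Byte at offset 14: 0xF0 = 11110000 → 4-byte char (#6). Advance 4.
Byte at offset 18: 0xF0 = 11110000 → 4-byte char (#7). Advance 4.
Byte at offset 22: 0xF4 = 11110100 → 4-byte char (#8). Advance 4.
Byte at offset 26: 0xE0 = 11100000 → 3-byte char (#9). Advance 3.
Reached end at offset 29 after 9 code points.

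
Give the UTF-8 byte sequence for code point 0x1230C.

U+1230C = 0x1230C = 74508 decimal. In range U+10000–U+10FFFF → 4-byte form: 11110xxx 10xxxxxx 10xxxxxx 10xxxxxx.
Binary (21 bits): 000010010001100001100.
Split 3+6+6+6: 000 | 010010 | 001100 | 001100.
Byte 1: 11110000 = 0xF0.
Byte 2: 10010010 = 0x92.
Byte 3: 10001100 = 0x8C.
Byte 4: 10001100 = 0x8C.

F0 92 8C 8C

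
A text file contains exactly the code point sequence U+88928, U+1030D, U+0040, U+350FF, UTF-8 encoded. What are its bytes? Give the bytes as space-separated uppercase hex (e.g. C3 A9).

U+88928: 4-byte form → F2 88 A4 A8.
U+1030D: 4-byte form → F0 90 8C 8D.
U+0040: 1-byte form → 40.
U+350FF: 4-byte form → F0 B5 83 BF.
Concatenated (13 bytes): F2 88 A4 A8 F0 90 8C 8D 40 F0 B5 83 BF.

F2 88 A4 A8 F0 90 8C 8D 40 F0 B5 83 BF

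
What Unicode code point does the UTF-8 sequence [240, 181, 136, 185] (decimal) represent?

U+35239

Leading byte 0xF0 = 11110000 matches 11110xxx → 4-byte sequence.
Byte 1: 0xF0 = 11110000, payload 000 (3 bits).
Byte 2: 0xB5 = 10110101 (10xxxxxx ✓), payload 110101.
Byte 3: 0x88 = 10001000 (10xxxxxx ✓), payload 001000.
Byte 4: 0xB9 = 10111001 (10xxxxxx ✓), payload 111001.
Concatenate: 000110101001000111001 = 0x35239 (21 bits → U+35239).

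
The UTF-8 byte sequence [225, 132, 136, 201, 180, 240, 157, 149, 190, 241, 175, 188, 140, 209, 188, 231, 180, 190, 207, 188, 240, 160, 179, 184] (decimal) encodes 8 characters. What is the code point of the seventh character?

U+03FC

Offset 0: leading byte 0xE1 = 11100001 → 3-byte char #1 = E1 84 88.
Offset 3: leading byte 0xC9 = 11001001 → 2-byte char #2 = C9 B4.
Offset 5: leading byte 0xF0 = 11110000 → 4-byte char #3 = F0 9D 95 BE.
Offset 9: leading byte 0xF1 = 11110001 → 4-byte char #4 = F1 AF BC 8C.
Offset 13: leading byte 0xD1 = 11010001 → 2-byte char #5 = D1 BC.
Offset 15: leading byte 0xE7 = 11100111 → 3-byte char #6 = E7 B4 BE.
Offset 18: leading byte 0xCF = 11001111 → 2-byte char #7 = CF BC.
Leading byte 0xCF = 11001111 matches 110xxxxx → 2-byte sequence.
Byte 1: 0xCF = 11001111, payload 01111 (5 bits).
Byte 2: 0xBC = 10111100 (10xxxxxx ✓), payload 111100.
Concatenate: 01111111100 = 0x3FC (11 bits → U+03FC).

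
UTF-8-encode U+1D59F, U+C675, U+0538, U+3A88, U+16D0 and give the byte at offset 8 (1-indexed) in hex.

1-indexed offset 8 is 0-indexed offset 7.
U+1D59F → 4-byte form F0 9D 96 9F at offsets 0–3.
U+C675 → 3-byte form EC 99 B5 at offsets 4–6.
U+0538 → 2-byte form D4 B8 at offsets 7–8.
Offset 7 falls in char 3's range; it's byte 1 of D4 B8 = 0xD4.

0xD4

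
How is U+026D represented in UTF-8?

U+026D = 0x26D = 621 decimal. In range U+0080–U+07FF → 2-byte form: 110xxxxx 10xxxxxx.
Binary (11 bits): 01001101101.
Split 5+6: 01001 | 101101.
Byte 1: 11001001 = 0xC9.
Byte 2: 10101101 = 0xAD.

C9 AD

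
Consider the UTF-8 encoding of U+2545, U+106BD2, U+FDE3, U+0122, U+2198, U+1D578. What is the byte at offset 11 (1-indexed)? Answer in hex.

1-indexed offset 11 is 0-indexed offset 10.
U+2545 → 3-byte form E2 95 85 at offsets 0–2.
U+106BD2 → 4-byte form F4 86 AF 92 at offsets 3–6.
U+FDE3 → 3-byte form EF B7 A3 at offsets 7–9.
U+0122 → 2-byte form C4 A2 at offsets 10–11.
Offset 10 falls in char 4's range; it's byte 1 of C4 A2 = 0xC4.

0xC4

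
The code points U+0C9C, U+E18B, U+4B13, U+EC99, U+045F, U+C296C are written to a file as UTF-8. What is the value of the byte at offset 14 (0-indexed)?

0xF3

U+0C9C → 3-byte form E0 B2 9C at offsets 0–2.
U+E18B → 3-byte form EE 86 8B at offsets 3–5.
U+4B13 → 3-byte form E4 AC 93 at offsets 6–8.
U+EC99 → 3-byte form EE B2 99 at offsets 9–11.
U+045F → 2-byte form D1 9F at offsets 12–13.
U+C296C → 4-byte form F3 82 A5 AC at offsets 14–17.
Offset 14 falls in char 6's range; it's byte 1 of F3 82 A5 AC = 0xF3.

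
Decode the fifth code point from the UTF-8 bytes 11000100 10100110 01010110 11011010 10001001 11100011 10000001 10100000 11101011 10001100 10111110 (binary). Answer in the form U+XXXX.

U+B33E

Offset 0: leading byte 0xC4 = 11000100 → 2-byte char #1 = C4 A6.
Offset 2: leading byte 0x56 = 01010110 → 1-byte char #2 = 56.
Offset 3: leading byte 0xDA = 11011010 → 2-byte char #3 = DA 89.
Offset 5: leading byte 0xE3 = 11100011 → 3-byte char #4 = E3 81 A0.
Offset 8: leading byte 0xEB = 11101011 → 3-byte char #5 = EB 8C BE.
Leading byte 0xEB = 11101011 matches 1110xxxx → 3-byte sequence.
Byte 1: 0xEB = 11101011, payload 1011 (4 bits).
Byte 2: 0x8C = 10001100 (10xxxxxx ✓), payload 001100.
Byte 3: 0xBE = 10111110 (10xxxxxx ✓), payload 111110.
Concatenate: 1011001100111110 = 0xB33E (16 bits → U+B33E).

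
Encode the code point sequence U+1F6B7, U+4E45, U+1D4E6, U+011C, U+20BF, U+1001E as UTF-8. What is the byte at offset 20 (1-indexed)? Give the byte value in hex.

1-indexed offset 20 is 0-indexed offset 19.
U+1F6B7 → 4-byte form F0 9F 9A B7 at offsets 0–3.
U+4E45 → 3-byte form E4 B9 85 at offsets 4–6.
U+1D4E6 → 4-byte form F0 9D 93 A6 at offsets 7–10.
U+011C → 2-byte form C4 9C at offsets 11–12.
U+20BF → 3-byte form E2 82 BF at offsets 13–15.
U+1001E → 4-byte form F0 90 80 9E at offsets 16–19.
Offset 19 falls in char 6's range; it's byte 4 of F0 90 80 9E = 0x9E.

0x9E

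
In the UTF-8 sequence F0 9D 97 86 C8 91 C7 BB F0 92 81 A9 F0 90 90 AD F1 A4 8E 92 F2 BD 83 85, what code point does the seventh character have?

Offset 0: leading byte 0xF0 = 11110000 → 4-byte char #1 = F0 9D 97 86.
Offset 4: leading byte 0xC8 = 11001000 → 2-byte char #2 = C8 91.
Offset 6: leading byte 0xC7 = 11000111 → 2-byte char #3 = C7 BB.
Offset 8: leading byte 0xF0 = 11110000 → 4-byte char #4 = F0 92 81 A9.
Offset 12: leading byte 0xF0 = 11110000 → 4-byte char #5 = F0 90 90 AD.
Offset 16: leading byte 0xF1 = 11110001 → 4-byte char #6 = F1 A4 8E 92.
Offset 20: leading byte 0xF2 = 11110010 → 4-byte char #7 = F2 BD 83 85.
Leading byte 0xF2 = 11110010 matches 11110xxx → 4-byte sequence.
Byte 1: 0xF2 = 11110010, payload 010 (3 bits).
Byte 2: 0xBD = 10111101 (10xxxxxx ✓), payload 111101.
Byte 3: 0x83 = 10000011 (10xxxxxx ✓), payload 000011.
Byte 4: 0x85 = 10000101 (10xxxxxx ✓), payload 000101.
Concatenate: 010111101000011000101 = 0xBD0C5 (21 bits → U+BD0C5).

U+BD0C5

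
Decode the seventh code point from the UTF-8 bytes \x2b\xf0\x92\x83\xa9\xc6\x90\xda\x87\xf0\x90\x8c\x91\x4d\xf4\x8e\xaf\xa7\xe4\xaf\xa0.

Offset 0: leading byte 0x2B = 00101011 → 1-byte char #1 = 2B.
Offset 1: leading byte 0xF0 = 11110000 → 4-byte char #2 = F0 92 83 A9.
Offset 5: leading byte 0xC6 = 11000110 → 2-byte char #3 = C6 90.
Offset 7: leading byte 0xDA = 11011010 → 2-byte char #4 = DA 87.
Offset 9: leading byte 0xF0 = 11110000 → 4-byte char #5 = F0 90 8C 91.
Offset 13: leading byte 0x4D = 01001101 → 1-byte char #6 = 4D.
Offset 14: leading byte 0xF4 = 11110100 → 4-byte char #7 = F4 8E AF A7.
Leading byte 0xF4 = 11110100 matches 11110xxx → 4-byte sequence.
Byte 1: 0xF4 = 11110100, payload 100 (3 bits).
Byte 2: 0x8E = 10001110 (10xxxxxx ✓), payload 001110.
Byte 3: 0xAF = 10101111 (10xxxxxx ✓), payload 101111.
Byte 4: 0xA7 = 10100111 (10xxxxxx ✓), payload 100111.
Concatenate: 100001110101111100111 = 0x10EBE7 (21 bits → U+10EBE7).

U+10EBE7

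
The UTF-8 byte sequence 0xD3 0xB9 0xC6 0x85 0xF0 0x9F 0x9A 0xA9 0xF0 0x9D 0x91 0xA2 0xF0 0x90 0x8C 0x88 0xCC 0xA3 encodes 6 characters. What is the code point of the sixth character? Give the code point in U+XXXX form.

U+0323

Offset 0: leading byte 0xD3 = 11010011 → 2-byte char #1 = D3 B9.
Offset 2: leading byte 0xC6 = 11000110 → 2-byte char #2 = C6 85.
Offset 4: leading byte 0xF0 = 11110000 → 4-byte char #3 = F0 9F 9A A9.
Offset 8: leading byte 0xF0 = 11110000 → 4-byte char #4 = F0 9D 91 A2.
Offset 12: leading byte 0xF0 = 11110000 → 4-byte char #5 = F0 90 8C 88.
Offset 16: leading byte 0xCC = 11001100 → 2-byte char #6 = CC A3.
Leading byte 0xCC = 11001100 matches 110xxxxx → 2-byte sequence.
Byte 1: 0xCC = 11001100, payload 01100 (5 bits).
Byte 2: 0xA3 = 10100011 (10xxxxxx ✓), payload 100011.
Concatenate: 01100100011 = 0x323 (11 bits → U+0323).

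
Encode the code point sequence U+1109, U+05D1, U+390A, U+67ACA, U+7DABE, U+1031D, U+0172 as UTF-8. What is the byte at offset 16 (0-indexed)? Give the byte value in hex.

0xF0

U+1109 → 3-byte form E1 84 89 at offsets 0–2.
U+05D1 → 2-byte form D7 91 at offsets 3–4.
U+390A → 3-byte form E3 A4 8A at offsets 5–7.
U+67ACA → 4-byte form F1 A7 AB 8A at offsets 8–11.
U+7DABE → 4-byte form F1 BD AA BE at offsets 12–15.
U+1031D → 4-byte form F0 90 8C 9D at offsets 16–19.
Offset 16 falls in char 6's range; it's byte 1 of F0 90 8C 9D = 0xF0.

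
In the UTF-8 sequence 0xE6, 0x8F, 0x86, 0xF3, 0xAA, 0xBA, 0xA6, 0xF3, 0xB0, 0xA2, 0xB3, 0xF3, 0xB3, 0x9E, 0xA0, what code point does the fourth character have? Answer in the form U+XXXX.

U+F37A0

Offset 0: leading byte 0xE6 = 11100110 → 3-byte char #1 = E6 8F 86.
Offset 3: leading byte 0xF3 = 11110011 → 4-byte char #2 = F3 AA BA A6.
Offset 7: leading byte 0xF3 = 11110011 → 4-byte char #3 = F3 B0 A2 B3.
Offset 11: leading byte 0xF3 = 11110011 → 4-byte char #4 = F3 B3 9E A0.
Leading byte 0xF3 = 11110011 matches 11110xxx → 4-byte sequence.
Byte 1: 0xF3 = 11110011, payload 011 (3 bits).
Byte 2: 0xB3 = 10110011 (10xxxxxx ✓), payload 110011.
Byte 3: 0x9E = 10011110 (10xxxxxx ✓), payload 011110.
Byte 4: 0xA0 = 10100000 (10xxxxxx ✓), payload 100000.
Concatenate: 011110011011110100000 = 0xF37A0 (21 bits → U+F37A0).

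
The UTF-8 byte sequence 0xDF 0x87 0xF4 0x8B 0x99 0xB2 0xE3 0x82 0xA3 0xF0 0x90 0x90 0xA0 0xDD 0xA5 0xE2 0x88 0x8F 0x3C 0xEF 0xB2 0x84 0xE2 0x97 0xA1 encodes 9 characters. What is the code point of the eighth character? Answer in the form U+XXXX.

Offset 0: leading byte 0xDF = 11011111 → 2-byte char #1 = DF 87.
Offset 2: leading byte 0xF4 = 11110100 → 4-byte char #2 = F4 8B 99 B2.
Offset 6: leading byte 0xE3 = 11100011 → 3-byte char #3 = E3 82 A3.
Offset 9: leading byte 0xF0 = 11110000 → 4-byte char #4 = F0 90 90 A0.
Offset 13: leading byte 0xDD = 11011101 → 2-byte char #5 = DD A5.
Offset 15: leading byte 0xE2 = 11100010 → 3-byte char #6 = E2 88 8F.
Offset 18: leading byte 0x3C = 00111100 → 1-byte char #7 = 3C.
Offset 19: leading byte 0xEF = 11101111 → 3-byte char #8 = EF B2 84.
Leading byte 0xEF = 11101111 matches 1110xxxx → 3-byte sequence.
Byte 1: 0xEF = 11101111, payload 1111 (4 bits).
Byte 2: 0xB2 = 10110010 (10xxxxxx ✓), payload 110010.
Byte 3: 0x84 = 10000100 (10xxxxxx ✓), payload 000100.
Concatenate: 1111110010000100 = 0xFC84 (16 bits → U+FC84).

U+FC84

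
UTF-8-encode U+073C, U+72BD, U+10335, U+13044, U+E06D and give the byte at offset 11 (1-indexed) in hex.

1-indexed offset 11 is 0-indexed offset 10.
U+073C → 2-byte form DC BC at offsets 0–1.
U+72BD → 3-byte form E7 8A BD at offsets 2–4.
U+10335 → 4-byte form F0 90 8C B5 at offsets 5–8.
U+13044 → 4-byte form F0 93 81 84 at offsets 9–12.
Offset 10 falls in char 4's range; it's byte 2 of F0 93 81 84 = 0x93.

0x93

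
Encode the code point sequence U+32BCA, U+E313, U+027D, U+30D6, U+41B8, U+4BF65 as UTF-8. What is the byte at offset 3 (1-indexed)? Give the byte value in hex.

0xAF

1-indexed offset 3 is 0-indexed offset 2.
U+32BCA → 4-byte form F0 B2 AF 8A at offsets 0–3.
Offset 2 falls in char 1's range; it's byte 3 of F0 B2 AF 8A = 0xAF.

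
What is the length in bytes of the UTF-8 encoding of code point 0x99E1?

3

U+99E1 = 0x99E1. UTF-8 uses 1 byte below 0x80, 2 below 0x800, 3 below 0x10000, 4 up to 0x10FFFF. 0x99E1 is in U+0800–U+FFFF → 3 bytes.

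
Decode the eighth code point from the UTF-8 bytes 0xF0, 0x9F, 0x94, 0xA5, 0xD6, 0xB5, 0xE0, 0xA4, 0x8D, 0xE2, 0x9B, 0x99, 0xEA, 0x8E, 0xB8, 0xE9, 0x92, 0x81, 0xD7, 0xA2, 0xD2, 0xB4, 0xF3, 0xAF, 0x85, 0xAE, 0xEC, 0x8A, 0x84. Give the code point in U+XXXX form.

U+04B4

Offset 0: leading byte 0xF0 = 11110000 → 4-byte char #1 = F0 9F 94 A5.
Offset 4: leading byte 0xD6 = 11010110 → 2-byte char #2 = D6 B5.
Offset 6: leading byte 0xE0 = 11100000 → 3-byte char #3 = E0 A4 8D.
Offset 9: leading byte 0xE2 = 11100010 → 3-byte char #4 = E2 9B 99.
Offset 12: leading byte 0xEA = 11101010 → 3-byte char #5 = EA 8E B8.
Offset 15: leading byte 0xE9 = 11101001 → 3-byte char #6 = E9 92 81.
Offset 18: leading byte 0xD7 = 11010111 → 2-byte char #7 = D7 A2.
Offset 20: leading byte 0xD2 = 11010010 → 2-byte char #8 = D2 B4.
Leading byte 0xD2 = 11010010 matches 110xxxxx → 2-byte sequence.
Byte 1: 0xD2 = 11010010, payload 10010 (5 bits).
Byte 2: 0xB4 = 10110100 (10xxxxxx ✓), payload 110100.
Concatenate: 10010110100 = 0x4B4 (11 bits → U+04B4).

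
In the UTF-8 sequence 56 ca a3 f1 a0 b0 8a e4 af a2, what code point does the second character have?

Offset 0: leading byte 0x56 = 01010110 → 1-byte char #1 = 56.
Offset 1: leading byte 0xCA = 11001010 → 2-byte char #2 = CA A3.
Leading byte 0xCA = 11001010 matches 110xxxxx → 2-byte sequence.
Byte 1: 0xCA = 11001010, payload 01010 (5 bits).
Byte 2: 0xA3 = 10100011 (10xxxxxx ✓), payload 100011.
Concatenate: 01010100011 = 0x2A3 (11 bits → U+02A3).

U+02A3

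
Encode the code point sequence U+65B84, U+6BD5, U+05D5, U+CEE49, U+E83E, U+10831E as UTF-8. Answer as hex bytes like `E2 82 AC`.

F1 A5 AE 84 E6 AF 95 D7 95 F3 8E B9 89 EE A0 BE F4 88 8C 9E

U+65B84: 4-byte form → F1 A5 AE 84.
U+6BD5: 3-byte form → E6 AF 95.
U+05D5: 2-byte form → D7 95.
U+CEE49: 4-byte form → F3 8E B9 89.
U+E83E: 3-byte form → EE A0 BE.
U+10831E: 4-byte form → F4 88 8C 9E.
Concatenated (20 bytes): F1 A5 AE 84 E6 AF 95 D7 95 F3 8E B9 89 EE A0 BE F4 88 8C 9E.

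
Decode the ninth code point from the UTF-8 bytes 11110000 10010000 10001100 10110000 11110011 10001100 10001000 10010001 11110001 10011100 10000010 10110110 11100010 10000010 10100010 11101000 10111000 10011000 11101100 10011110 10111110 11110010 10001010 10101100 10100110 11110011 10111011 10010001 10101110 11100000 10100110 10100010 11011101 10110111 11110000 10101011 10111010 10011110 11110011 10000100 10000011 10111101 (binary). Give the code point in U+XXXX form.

Offset 0: leading byte 0xF0 = 11110000 → 4-byte char #1 = F0 90 8C B0.
Offset 4: leading byte 0xF3 = 11110011 → 4-byte char #2 = F3 8C 88 91.
Offset 8: leading byte 0xF1 = 11110001 → 4-byte char #3 = F1 9C 82 B6.
Offset 12: leading byte 0xE2 = 11100010 → 3-byte char #4 = E2 82 A2.
Offset 15: leading byte 0xE8 = 11101000 → 3-byte char #5 = E8 B8 98.
Offset 18: leading byte 0xEC = 11101100 → 3-byte char #6 = EC 9E BE.
Offset 21: leading byte 0xF2 = 11110010 → 4-byte char #7 = F2 8A AC A6.
Offset 25: leading byte 0xF3 = 11110011 → 4-byte char #8 = F3 BB 91 AE.
Offset 29: leading byte 0xE0 = 11100000 → 3-byte char #9 = E0 A6 A2.
Leading byte 0xE0 = 11100000 matches 1110xxxx → 3-byte sequence.
Byte 1: 0xE0 = 11100000, payload 0000 (4 bits).
Byte 2: 0xA6 = 10100110 (10xxxxxx ✓), payload 100110.
Byte 3: 0xA2 = 10100010 (10xxxxxx ✓), payload 100010.
Concatenate: 0000100110100010 = 0x9A2 (16 bits → U+09A2).

U+09A2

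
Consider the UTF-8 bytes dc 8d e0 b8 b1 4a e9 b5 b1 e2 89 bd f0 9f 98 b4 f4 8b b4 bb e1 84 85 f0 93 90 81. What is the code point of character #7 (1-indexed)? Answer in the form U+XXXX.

Offset 0: leading byte 0xDC = 11011100 → 2-byte char #1 = DC 8D.
Offset 2: leading byte 0xE0 = 11100000 → 3-byte char #2 = E0 B8 B1.
Offset 5: leading byte 0x4A = 01001010 → 1-byte char #3 = 4A.
Offset 6: leading byte 0xE9 = 11101001 → 3-byte char #4 = E9 B5 B1.
Offset 9: leading byte 0xE2 = 11100010 → 3-byte char #5 = E2 89 BD.
Offset 12: leading byte 0xF0 = 11110000 → 4-byte char #6 = F0 9F 98 B4.
Offset 16: leading byte 0xF4 = 11110100 → 4-byte char #7 = F4 8B B4 BB.
Leading byte 0xF4 = 11110100 matches 11110xxx → 4-byte sequence.
Byte 1: 0xF4 = 11110100, payload 100 (3 bits).
Byte 2: 0x8B = 10001011 (10xxxxxx ✓), payload 001011.
Byte 3: 0xB4 = 10110100 (10xxxxxx ✓), payload 110100.
Byte 4: 0xBB = 10111011 (10xxxxxx ✓), payload 111011.
Concatenate: 100001011110100111011 = 0x10BD3B (21 bits → U+10BD3B).

U+10BD3B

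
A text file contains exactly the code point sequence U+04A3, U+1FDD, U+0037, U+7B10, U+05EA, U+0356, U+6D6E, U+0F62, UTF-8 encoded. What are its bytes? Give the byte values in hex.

U+04A3: 2-byte form → D2 A3.
U+1FDD: 3-byte form → E1 BF 9D.
U+0037: 1-byte form → 37.
U+7B10: 3-byte form → E7 AC 90.
U+05EA: 2-byte form → D7 AA.
U+0356: 2-byte form → CD 96.
U+6D6E: 3-byte form → E6 B5 AE.
U+0F62: 3-byte form → E0 BD A2.
Concatenated (19 bytes): D2 A3 E1 BF 9D 37 E7 AC 90 D7 AA CD 96 E6 B5 AE E0 BD A2.

D2 A3 E1 BF 9D 37 E7 AC 90 D7 AA CD 96 E6 B5 AE E0 BD A2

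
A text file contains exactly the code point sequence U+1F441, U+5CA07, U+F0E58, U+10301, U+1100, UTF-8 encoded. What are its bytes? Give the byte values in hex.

U+1F441: 4-byte form → F0 9F 91 81.
U+5CA07: 4-byte form → F1 9C A8 87.
U+F0E58: 4-byte form → F3 B0 B9 98.
U+10301: 4-byte form → F0 90 8C 81.
U+1100: 3-byte form → E1 84 80.
Concatenated (19 bytes): F0 9F 91 81 F1 9C A8 87 F3 B0 B9 98 F0 90 8C 81 E1 84 80.

F0 9F 91 81 F1 9C A8 87 F3 B0 B9 98 F0 90 8C 81 E1 84 80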